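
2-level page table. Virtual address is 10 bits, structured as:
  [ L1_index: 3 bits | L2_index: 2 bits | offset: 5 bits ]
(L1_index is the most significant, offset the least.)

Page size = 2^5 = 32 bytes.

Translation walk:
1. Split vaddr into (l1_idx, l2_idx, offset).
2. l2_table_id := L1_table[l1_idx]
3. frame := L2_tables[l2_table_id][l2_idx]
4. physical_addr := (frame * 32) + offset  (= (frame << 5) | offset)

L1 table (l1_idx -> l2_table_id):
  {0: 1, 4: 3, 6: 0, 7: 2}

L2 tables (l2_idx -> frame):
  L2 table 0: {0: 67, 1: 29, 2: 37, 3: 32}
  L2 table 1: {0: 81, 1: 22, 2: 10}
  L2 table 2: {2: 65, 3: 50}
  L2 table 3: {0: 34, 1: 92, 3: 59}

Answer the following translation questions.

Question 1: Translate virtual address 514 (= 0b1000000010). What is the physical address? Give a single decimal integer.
vaddr = 514 = 0b1000000010
Split: l1_idx=4, l2_idx=0, offset=2
L1[4] = 3
L2[3][0] = 34
paddr = 34 * 32 + 2 = 1090

Answer: 1090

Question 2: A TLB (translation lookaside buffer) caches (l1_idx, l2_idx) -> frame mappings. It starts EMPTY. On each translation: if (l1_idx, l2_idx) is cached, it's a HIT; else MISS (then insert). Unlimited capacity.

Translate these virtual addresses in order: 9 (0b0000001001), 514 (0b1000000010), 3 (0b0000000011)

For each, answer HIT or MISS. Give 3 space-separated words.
Answer: MISS MISS HIT

Derivation:
vaddr=9: (0,0) not in TLB -> MISS, insert
vaddr=514: (4,0) not in TLB -> MISS, insert
vaddr=3: (0,0) in TLB -> HIT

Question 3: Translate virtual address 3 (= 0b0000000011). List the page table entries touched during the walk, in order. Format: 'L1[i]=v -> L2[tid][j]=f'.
Answer: L1[0]=1 -> L2[1][0]=81

Derivation:
vaddr = 3 = 0b0000000011
Split: l1_idx=0, l2_idx=0, offset=3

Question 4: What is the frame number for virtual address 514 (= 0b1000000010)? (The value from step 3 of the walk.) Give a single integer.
vaddr = 514: l1_idx=4, l2_idx=0
L1[4] = 3; L2[3][0] = 34

Answer: 34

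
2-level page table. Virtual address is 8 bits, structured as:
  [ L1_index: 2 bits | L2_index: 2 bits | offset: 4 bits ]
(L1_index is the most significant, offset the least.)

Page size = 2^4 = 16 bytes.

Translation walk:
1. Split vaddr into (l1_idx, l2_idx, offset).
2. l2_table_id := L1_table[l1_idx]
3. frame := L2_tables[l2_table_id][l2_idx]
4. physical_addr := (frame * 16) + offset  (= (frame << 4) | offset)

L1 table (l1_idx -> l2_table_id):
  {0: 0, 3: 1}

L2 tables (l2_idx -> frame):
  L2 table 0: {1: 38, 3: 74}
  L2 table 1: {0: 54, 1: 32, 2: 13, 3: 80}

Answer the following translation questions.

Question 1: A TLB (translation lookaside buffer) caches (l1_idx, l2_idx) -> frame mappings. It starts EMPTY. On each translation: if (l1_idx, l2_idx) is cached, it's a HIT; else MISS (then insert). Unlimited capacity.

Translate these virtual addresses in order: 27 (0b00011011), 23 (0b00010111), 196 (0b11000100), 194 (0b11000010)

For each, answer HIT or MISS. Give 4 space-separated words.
Answer: MISS HIT MISS HIT

Derivation:
vaddr=27: (0,1) not in TLB -> MISS, insert
vaddr=23: (0,1) in TLB -> HIT
vaddr=196: (3,0) not in TLB -> MISS, insert
vaddr=194: (3,0) in TLB -> HIT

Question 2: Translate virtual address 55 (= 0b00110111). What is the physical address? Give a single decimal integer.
vaddr = 55 = 0b00110111
Split: l1_idx=0, l2_idx=3, offset=7
L1[0] = 0
L2[0][3] = 74
paddr = 74 * 16 + 7 = 1191

Answer: 1191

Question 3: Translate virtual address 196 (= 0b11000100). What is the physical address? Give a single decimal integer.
vaddr = 196 = 0b11000100
Split: l1_idx=3, l2_idx=0, offset=4
L1[3] = 1
L2[1][0] = 54
paddr = 54 * 16 + 4 = 868

Answer: 868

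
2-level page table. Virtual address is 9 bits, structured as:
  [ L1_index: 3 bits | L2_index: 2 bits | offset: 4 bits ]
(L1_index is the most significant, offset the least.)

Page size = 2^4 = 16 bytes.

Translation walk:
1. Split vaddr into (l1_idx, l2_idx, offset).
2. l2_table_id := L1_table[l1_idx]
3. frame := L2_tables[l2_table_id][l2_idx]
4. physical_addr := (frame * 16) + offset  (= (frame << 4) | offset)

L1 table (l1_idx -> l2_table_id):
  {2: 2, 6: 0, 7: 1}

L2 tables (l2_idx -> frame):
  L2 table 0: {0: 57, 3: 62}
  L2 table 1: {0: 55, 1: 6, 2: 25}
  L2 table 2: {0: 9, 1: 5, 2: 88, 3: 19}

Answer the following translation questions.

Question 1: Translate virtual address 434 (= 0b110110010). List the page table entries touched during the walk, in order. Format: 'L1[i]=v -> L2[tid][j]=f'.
Answer: L1[6]=0 -> L2[0][3]=62

Derivation:
vaddr = 434 = 0b110110010
Split: l1_idx=6, l2_idx=3, offset=2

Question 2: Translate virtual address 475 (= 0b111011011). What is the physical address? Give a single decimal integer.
vaddr = 475 = 0b111011011
Split: l1_idx=7, l2_idx=1, offset=11
L1[7] = 1
L2[1][1] = 6
paddr = 6 * 16 + 11 = 107

Answer: 107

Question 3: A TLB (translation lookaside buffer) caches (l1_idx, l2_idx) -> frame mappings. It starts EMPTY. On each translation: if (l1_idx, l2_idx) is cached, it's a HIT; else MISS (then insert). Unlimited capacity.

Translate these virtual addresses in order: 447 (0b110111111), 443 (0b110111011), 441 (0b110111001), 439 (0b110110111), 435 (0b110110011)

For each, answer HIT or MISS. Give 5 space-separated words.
Answer: MISS HIT HIT HIT HIT

Derivation:
vaddr=447: (6,3) not in TLB -> MISS, insert
vaddr=443: (6,3) in TLB -> HIT
vaddr=441: (6,3) in TLB -> HIT
vaddr=439: (6,3) in TLB -> HIT
vaddr=435: (6,3) in TLB -> HIT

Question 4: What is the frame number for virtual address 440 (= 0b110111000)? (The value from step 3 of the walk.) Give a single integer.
Answer: 62

Derivation:
vaddr = 440: l1_idx=6, l2_idx=3
L1[6] = 0; L2[0][3] = 62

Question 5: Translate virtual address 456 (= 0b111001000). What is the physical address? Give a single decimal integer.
Answer: 888

Derivation:
vaddr = 456 = 0b111001000
Split: l1_idx=7, l2_idx=0, offset=8
L1[7] = 1
L2[1][0] = 55
paddr = 55 * 16 + 8 = 888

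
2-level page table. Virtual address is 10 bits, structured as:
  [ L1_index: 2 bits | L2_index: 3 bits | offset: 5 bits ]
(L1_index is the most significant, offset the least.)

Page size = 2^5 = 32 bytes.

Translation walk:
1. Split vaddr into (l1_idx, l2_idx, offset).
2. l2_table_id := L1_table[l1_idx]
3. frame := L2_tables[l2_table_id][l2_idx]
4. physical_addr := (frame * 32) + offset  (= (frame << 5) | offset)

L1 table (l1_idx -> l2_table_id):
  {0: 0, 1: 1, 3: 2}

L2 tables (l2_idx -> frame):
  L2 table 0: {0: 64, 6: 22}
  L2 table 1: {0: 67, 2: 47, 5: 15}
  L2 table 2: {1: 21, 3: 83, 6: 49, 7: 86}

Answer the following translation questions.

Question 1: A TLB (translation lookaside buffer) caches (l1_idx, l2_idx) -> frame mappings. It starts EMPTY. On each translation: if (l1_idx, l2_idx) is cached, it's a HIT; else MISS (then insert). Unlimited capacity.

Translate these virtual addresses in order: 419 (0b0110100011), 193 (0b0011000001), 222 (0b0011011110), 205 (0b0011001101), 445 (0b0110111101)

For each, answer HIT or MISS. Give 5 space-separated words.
vaddr=419: (1,5) not in TLB -> MISS, insert
vaddr=193: (0,6) not in TLB -> MISS, insert
vaddr=222: (0,6) in TLB -> HIT
vaddr=205: (0,6) in TLB -> HIT
vaddr=445: (1,5) in TLB -> HIT

Answer: MISS MISS HIT HIT HIT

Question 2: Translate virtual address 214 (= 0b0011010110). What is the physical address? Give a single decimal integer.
Answer: 726

Derivation:
vaddr = 214 = 0b0011010110
Split: l1_idx=0, l2_idx=6, offset=22
L1[0] = 0
L2[0][6] = 22
paddr = 22 * 32 + 22 = 726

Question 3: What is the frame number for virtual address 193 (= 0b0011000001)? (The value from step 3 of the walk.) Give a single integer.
vaddr = 193: l1_idx=0, l2_idx=6
L1[0] = 0; L2[0][6] = 22

Answer: 22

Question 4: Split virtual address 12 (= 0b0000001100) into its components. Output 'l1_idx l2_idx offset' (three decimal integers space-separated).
vaddr = 12 = 0b0000001100
  top 2 bits -> l1_idx = 0
  next 3 bits -> l2_idx = 0
  bottom 5 bits -> offset = 12

Answer: 0 0 12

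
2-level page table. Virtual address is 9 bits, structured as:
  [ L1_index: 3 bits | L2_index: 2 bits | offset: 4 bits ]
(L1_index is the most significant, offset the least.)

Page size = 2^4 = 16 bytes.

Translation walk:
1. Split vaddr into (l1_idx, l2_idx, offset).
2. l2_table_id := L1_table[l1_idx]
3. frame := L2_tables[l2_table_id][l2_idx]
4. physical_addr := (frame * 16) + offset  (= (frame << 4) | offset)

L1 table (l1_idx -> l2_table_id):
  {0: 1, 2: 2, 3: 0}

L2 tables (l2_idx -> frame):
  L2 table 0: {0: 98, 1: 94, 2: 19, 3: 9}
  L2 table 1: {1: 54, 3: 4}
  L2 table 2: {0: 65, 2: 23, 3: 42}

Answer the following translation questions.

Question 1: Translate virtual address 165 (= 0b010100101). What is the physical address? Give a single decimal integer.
Answer: 373

Derivation:
vaddr = 165 = 0b010100101
Split: l1_idx=2, l2_idx=2, offset=5
L1[2] = 2
L2[2][2] = 23
paddr = 23 * 16 + 5 = 373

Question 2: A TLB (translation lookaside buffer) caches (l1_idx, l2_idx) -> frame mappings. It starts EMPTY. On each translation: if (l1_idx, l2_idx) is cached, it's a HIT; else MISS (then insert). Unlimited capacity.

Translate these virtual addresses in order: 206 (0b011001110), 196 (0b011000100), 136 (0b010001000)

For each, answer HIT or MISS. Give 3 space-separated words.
vaddr=206: (3,0) not in TLB -> MISS, insert
vaddr=196: (3,0) in TLB -> HIT
vaddr=136: (2,0) not in TLB -> MISS, insert

Answer: MISS HIT MISS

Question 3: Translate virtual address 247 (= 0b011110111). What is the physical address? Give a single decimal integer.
vaddr = 247 = 0b011110111
Split: l1_idx=3, l2_idx=3, offset=7
L1[3] = 0
L2[0][3] = 9
paddr = 9 * 16 + 7 = 151

Answer: 151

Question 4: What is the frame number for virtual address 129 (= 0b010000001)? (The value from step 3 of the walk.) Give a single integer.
vaddr = 129: l1_idx=2, l2_idx=0
L1[2] = 2; L2[2][0] = 65

Answer: 65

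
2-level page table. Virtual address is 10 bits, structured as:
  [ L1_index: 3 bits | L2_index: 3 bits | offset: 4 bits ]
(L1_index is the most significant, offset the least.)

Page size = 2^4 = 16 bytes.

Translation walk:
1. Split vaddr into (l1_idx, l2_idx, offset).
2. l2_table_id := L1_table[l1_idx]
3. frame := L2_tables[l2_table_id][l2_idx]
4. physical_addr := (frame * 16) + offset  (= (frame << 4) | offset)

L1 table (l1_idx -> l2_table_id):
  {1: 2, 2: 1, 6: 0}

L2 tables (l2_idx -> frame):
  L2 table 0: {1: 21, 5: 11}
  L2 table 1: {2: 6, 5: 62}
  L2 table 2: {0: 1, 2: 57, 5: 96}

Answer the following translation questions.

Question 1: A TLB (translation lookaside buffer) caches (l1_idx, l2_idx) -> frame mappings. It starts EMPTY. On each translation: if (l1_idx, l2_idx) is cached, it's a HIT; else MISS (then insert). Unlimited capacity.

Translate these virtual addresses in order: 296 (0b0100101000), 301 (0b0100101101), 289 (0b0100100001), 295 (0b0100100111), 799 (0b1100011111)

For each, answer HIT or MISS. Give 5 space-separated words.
vaddr=296: (2,2) not in TLB -> MISS, insert
vaddr=301: (2,2) in TLB -> HIT
vaddr=289: (2,2) in TLB -> HIT
vaddr=295: (2,2) in TLB -> HIT
vaddr=799: (6,1) not in TLB -> MISS, insert

Answer: MISS HIT HIT HIT MISS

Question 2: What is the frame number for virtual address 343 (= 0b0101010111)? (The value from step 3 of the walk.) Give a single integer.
vaddr = 343: l1_idx=2, l2_idx=5
L1[2] = 1; L2[1][5] = 62

Answer: 62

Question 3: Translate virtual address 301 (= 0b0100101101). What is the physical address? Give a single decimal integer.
Answer: 109

Derivation:
vaddr = 301 = 0b0100101101
Split: l1_idx=2, l2_idx=2, offset=13
L1[2] = 1
L2[1][2] = 6
paddr = 6 * 16 + 13 = 109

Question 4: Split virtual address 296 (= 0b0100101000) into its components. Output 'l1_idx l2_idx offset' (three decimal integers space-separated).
Answer: 2 2 8

Derivation:
vaddr = 296 = 0b0100101000
  top 3 bits -> l1_idx = 2
  next 3 bits -> l2_idx = 2
  bottom 4 bits -> offset = 8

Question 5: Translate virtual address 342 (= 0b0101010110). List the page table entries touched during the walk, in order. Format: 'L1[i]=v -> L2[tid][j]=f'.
Answer: L1[2]=1 -> L2[1][5]=62

Derivation:
vaddr = 342 = 0b0101010110
Split: l1_idx=2, l2_idx=5, offset=6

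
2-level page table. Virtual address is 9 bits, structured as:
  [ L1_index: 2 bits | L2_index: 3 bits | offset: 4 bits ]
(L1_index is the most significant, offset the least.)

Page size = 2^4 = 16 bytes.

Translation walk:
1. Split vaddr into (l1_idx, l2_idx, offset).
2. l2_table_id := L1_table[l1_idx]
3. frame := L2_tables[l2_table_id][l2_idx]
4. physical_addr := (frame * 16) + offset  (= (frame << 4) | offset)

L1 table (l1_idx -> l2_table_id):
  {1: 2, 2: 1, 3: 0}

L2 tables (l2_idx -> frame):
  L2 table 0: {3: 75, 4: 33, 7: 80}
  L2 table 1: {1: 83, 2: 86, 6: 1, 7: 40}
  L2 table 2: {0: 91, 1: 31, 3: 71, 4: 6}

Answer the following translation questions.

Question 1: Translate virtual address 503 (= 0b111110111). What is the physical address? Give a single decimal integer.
vaddr = 503 = 0b111110111
Split: l1_idx=3, l2_idx=7, offset=7
L1[3] = 0
L2[0][7] = 80
paddr = 80 * 16 + 7 = 1287

Answer: 1287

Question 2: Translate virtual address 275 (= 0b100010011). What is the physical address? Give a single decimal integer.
vaddr = 275 = 0b100010011
Split: l1_idx=2, l2_idx=1, offset=3
L1[2] = 1
L2[1][1] = 83
paddr = 83 * 16 + 3 = 1331

Answer: 1331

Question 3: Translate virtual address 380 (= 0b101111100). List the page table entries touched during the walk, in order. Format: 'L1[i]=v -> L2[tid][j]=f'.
vaddr = 380 = 0b101111100
Split: l1_idx=2, l2_idx=7, offset=12

Answer: L1[2]=1 -> L2[1][7]=40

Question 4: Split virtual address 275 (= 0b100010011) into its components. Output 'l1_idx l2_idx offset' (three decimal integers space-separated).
vaddr = 275 = 0b100010011
  top 2 bits -> l1_idx = 2
  next 3 bits -> l2_idx = 1
  bottom 4 bits -> offset = 3

Answer: 2 1 3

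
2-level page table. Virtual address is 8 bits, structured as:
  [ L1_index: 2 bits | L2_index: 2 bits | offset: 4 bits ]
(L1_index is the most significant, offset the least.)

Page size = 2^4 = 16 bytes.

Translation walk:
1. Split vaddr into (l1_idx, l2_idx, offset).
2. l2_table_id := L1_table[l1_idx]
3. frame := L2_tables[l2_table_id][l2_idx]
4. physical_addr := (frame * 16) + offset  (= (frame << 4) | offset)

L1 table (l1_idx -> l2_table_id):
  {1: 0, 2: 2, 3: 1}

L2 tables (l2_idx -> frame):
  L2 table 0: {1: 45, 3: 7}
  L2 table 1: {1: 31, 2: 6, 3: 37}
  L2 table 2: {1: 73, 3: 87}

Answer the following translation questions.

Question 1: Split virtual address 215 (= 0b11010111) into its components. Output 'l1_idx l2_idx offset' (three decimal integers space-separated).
Answer: 3 1 7

Derivation:
vaddr = 215 = 0b11010111
  top 2 bits -> l1_idx = 3
  next 2 bits -> l2_idx = 1
  bottom 4 bits -> offset = 7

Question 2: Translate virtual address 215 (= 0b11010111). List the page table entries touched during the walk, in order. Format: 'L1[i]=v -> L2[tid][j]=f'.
vaddr = 215 = 0b11010111
Split: l1_idx=3, l2_idx=1, offset=7

Answer: L1[3]=1 -> L2[1][1]=31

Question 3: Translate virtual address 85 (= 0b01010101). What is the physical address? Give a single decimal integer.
vaddr = 85 = 0b01010101
Split: l1_idx=1, l2_idx=1, offset=5
L1[1] = 0
L2[0][1] = 45
paddr = 45 * 16 + 5 = 725

Answer: 725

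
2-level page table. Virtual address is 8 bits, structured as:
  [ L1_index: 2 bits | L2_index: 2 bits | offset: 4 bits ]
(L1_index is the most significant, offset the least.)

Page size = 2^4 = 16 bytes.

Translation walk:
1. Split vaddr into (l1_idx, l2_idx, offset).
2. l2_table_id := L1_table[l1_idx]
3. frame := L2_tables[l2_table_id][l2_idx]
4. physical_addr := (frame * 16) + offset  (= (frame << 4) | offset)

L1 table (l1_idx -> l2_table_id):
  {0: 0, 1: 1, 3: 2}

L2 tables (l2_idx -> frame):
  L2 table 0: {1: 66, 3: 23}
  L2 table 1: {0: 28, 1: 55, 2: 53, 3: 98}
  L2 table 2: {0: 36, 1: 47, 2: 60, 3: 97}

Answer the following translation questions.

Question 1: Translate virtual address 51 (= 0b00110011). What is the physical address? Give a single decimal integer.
vaddr = 51 = 0b00110011
Split: l1_idx=0, l2_idx=3, offset=3
L1[0] = 0
L2[0][3] = 23
paddr = 23 * 16 + 3 = 371

Answer: 371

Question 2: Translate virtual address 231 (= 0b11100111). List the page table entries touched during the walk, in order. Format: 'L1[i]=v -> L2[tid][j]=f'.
Answer: L1[3]=2 -> L2[2][2]=60

Derivation:
vaddr = 231 = 0b11100111
Split: l1_idx=3, l2_idx=2, offset=7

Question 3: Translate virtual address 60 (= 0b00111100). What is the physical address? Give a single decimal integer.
vaddr = 60 = 0b00111100
Split: l1_idx=0, l2_idx=3, offset=12
L1[0] = 0
L2[0][3] = 23
paddr = 23 * 16 + 12 = 380

Answer: 380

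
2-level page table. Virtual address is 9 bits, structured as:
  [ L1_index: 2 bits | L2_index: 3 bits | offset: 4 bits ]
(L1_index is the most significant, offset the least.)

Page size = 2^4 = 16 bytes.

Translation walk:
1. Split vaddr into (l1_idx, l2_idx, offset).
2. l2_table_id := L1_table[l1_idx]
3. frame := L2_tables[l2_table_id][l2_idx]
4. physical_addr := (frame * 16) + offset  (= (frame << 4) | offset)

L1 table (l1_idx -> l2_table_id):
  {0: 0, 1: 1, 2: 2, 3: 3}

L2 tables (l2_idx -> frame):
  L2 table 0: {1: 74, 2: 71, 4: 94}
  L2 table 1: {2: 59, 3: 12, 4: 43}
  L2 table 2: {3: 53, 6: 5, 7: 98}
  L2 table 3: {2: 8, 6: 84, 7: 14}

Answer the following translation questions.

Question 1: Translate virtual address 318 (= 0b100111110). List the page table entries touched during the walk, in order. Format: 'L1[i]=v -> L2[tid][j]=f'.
Answer: L1[2]=2 -> L2[2][3]=53

Derivation:
vaddr = 318 = 0b100111110
Split: l1_idx=2, l2_idx=3, offset=14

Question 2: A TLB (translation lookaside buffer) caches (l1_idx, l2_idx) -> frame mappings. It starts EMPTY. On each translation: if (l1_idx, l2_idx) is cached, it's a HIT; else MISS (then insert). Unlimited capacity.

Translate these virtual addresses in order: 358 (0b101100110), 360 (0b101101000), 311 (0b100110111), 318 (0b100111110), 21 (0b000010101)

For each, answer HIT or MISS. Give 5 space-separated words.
vaddr=358: (2,6) not in TLB -> MISS, insert
vaddr=360: (2,6) in TLB -> HIT
vaddr=311: (2,3) not in TLB -> MISS, insert
vaddr=318: (2,3) in TLB -> HIT
vaddr=21: (0,1) not in TLB -> MISS, insert

Answer: MISS HIT MISS HIT MISS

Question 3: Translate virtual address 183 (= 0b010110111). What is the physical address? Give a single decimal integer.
vaddr = 183 = 0b010110111
Split: l1_idx=1, l2_idx=3, offset=7
L1[1] = 1
L2[1][3] = 12
paddr = 12 * 16 + 7 = 199

Answer: 199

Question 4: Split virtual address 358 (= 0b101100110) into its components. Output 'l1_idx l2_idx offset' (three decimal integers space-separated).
Answer: 2 6 6

Derivation:
vaddr = 358 = 0b101100110
  top 2 bits -> l1_idx = 2
  next 3 bits -> l2_idx = 6
  bottom 4 bits -> offset = 6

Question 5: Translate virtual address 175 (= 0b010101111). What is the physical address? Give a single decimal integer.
Answer: 959

Derivation:
vaddr = 175 = 0b010101111
Split: l1_idx=1, l2_idx=2, offset=15
L1[1] = 1
L2[1][2] = 59
paddr = 59 * 16 + 15 = 959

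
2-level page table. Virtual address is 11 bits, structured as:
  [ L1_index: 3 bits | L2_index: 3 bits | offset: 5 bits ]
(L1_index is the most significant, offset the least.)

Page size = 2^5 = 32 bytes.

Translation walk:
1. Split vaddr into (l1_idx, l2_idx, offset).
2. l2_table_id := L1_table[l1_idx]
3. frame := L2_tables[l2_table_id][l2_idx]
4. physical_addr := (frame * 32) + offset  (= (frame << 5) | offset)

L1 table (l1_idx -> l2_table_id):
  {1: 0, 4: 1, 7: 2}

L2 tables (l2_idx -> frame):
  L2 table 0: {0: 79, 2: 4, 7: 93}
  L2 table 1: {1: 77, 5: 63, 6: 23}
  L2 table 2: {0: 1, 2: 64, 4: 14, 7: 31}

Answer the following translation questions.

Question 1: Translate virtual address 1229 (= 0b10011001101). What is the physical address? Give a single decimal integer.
Answer: 749

Derivation:
vaddr = 1229 = 0b10011001101
Split: l1_idx=4, l2_idx=6, offset=13
L1[4] = 1
L2[1][6] = 23
paddr = 23 * 32 + 13 = 749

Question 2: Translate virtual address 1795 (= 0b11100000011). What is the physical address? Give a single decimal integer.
Answer: 35

Derivation:
vaddr = 1795 = 0b11100000011
Split: l1_idx=7, l2_idx=0, offset=3
L1[7] = 2
L2[2][0] = 1
paddr = 1 * 32 + 3 = 35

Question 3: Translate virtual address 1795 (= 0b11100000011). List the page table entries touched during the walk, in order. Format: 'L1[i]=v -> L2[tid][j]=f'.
Answer: L1[7]=2 -> L2[2][0]=1

Derivation:
vaddr = 1795 = 0b11100000011
Split: l1_idx=7, l2_idx=0, offset=3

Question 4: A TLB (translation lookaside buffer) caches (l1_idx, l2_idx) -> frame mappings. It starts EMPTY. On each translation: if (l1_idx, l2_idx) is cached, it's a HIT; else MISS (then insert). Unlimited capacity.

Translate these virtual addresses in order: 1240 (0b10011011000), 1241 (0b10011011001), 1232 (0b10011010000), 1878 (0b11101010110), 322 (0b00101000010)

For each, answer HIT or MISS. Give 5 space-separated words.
Answer: MISS HIT HIT MISS MISS

Derivation:
vaddr=1240: (4,6) not in TLB -> MISS, insert
vaddr=1241: (4,6) in TLB -> HIT
vaddr=1232: (4,6) in TLB -> HIT
vaddr=1878: (7,2) not in TLB -> MISS, insert
vaddr=322: (1,2) not in TLB -> MISS, insert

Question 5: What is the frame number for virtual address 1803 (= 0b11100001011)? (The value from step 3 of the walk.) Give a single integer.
Answer: 1

Derivation:
vaddr = 1803: l1_idx=7, l2_idx=0
L1[7] = 2; L2[2][0] = 1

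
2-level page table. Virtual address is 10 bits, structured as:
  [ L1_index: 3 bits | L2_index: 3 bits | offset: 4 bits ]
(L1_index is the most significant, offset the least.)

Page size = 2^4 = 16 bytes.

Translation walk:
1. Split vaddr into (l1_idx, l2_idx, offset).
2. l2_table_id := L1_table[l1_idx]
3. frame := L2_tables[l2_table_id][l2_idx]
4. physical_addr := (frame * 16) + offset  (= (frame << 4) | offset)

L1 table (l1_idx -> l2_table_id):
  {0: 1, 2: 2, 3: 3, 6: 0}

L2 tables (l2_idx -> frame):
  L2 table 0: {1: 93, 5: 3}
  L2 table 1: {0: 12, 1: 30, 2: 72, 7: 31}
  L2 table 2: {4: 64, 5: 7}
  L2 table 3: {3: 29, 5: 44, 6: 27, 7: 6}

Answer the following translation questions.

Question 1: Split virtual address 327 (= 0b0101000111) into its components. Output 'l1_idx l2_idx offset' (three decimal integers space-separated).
vaddr = 327 = 0b0101000111
  top 3 bits -> l1_idx = 2
  next 3 bits -> l2_idx = 4
  bottom 4 bits -> offset = 7

Answer: 2 4 7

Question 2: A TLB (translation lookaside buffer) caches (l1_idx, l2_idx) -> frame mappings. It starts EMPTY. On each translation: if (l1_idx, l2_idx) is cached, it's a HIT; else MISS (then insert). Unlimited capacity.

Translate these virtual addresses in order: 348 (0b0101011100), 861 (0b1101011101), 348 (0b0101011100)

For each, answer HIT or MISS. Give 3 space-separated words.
Answer: MISS MISS HIT

Derivation:
vaddr=348: (2,5) not in TLB -> MISS, insert
vaddr=861: (6,5) not in TLB -> MISS, insert
vaddr=348: (2,5) in TLB -> HIT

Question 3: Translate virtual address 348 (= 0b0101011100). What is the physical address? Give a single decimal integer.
vaddr = 348 = 0b0101011100
Split: l1_idx=2, l2_idx=5, offset=12
L1[2] = 2
L2[2][5] = 7
paddr = 7 * 16 + 12 = 124

Answer: 124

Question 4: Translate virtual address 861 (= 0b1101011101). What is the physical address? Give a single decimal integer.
vaddr = 861 = 0b1101011101
Split: l1_idx=6, l2_idx=5, offset=13
L1[6] = 0
L2[0][5] = 3
paddr = 3 * 16 + 13 = 61

Answer: 61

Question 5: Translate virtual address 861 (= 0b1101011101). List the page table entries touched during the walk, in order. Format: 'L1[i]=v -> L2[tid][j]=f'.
Answer: L1[6]=0 -> L2[0][5]=3

Derivation:
vaddr = 861 = 0b1101011101
Split: l1_idx=6, l2_idx=5, offset=13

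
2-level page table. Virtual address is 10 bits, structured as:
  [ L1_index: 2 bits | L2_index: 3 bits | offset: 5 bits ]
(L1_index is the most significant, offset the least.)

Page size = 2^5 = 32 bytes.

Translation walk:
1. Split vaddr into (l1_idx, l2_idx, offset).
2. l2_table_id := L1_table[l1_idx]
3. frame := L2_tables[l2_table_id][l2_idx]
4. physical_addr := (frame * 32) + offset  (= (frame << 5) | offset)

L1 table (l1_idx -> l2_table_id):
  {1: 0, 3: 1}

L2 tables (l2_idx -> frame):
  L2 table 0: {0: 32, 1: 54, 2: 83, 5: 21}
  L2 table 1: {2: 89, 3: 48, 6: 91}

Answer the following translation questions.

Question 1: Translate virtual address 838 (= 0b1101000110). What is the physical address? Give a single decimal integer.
Answer: 2854

Derivation:
vaddr = 838 = 0b1101000110
Split: l1_idx=3, l2_idx=2, offset=6
L1[3] = 1
L2[1][2] = 89
paddr = 89 * 32 + 6 = 2854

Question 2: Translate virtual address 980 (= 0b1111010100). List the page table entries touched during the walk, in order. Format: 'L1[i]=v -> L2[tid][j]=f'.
Answer: L1[3]=1 -> L2[1][6]=91

Derivation:
vaddr = 980 = 0b1111010100
Split: l1_idx=3, l2_idx=6, offset=20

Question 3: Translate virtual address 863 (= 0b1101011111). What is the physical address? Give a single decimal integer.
vaddr = 863 = 0b1101011111
Split: l1_idx=3, l2_idx=2, offset=31
L1[3] = 1
L2[1][2] = 89
paddr = 89 * 32 + 31 = 2879

Answer: 2879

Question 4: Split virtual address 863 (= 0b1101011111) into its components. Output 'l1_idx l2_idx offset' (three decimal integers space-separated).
vaddr = 863 = 0b1101011111
  top 2 bits -> l1_idx = 3
  next 3 bits -> l2_idx = 2
  bottom 5 bits -> offset = 31

Answer: 3 2 31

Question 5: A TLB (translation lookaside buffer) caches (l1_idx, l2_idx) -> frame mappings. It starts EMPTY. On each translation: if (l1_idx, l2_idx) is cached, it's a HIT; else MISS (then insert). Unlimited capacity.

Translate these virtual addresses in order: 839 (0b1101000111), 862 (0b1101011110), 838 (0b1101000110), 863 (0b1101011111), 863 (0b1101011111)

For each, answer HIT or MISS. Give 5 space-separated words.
vaddr=839: (3,2) not in TLB -> MISS, insert
vaddr=862: (3,2) in TLB -> HIT
vaddr=838: (3,2) in TLB -> HIT
vaddr=863: (3,2) in TLB -> HIT
vaddr=863: (3,2) in TLB -> HIT

Answer: MISS HIT HIT HIT HIT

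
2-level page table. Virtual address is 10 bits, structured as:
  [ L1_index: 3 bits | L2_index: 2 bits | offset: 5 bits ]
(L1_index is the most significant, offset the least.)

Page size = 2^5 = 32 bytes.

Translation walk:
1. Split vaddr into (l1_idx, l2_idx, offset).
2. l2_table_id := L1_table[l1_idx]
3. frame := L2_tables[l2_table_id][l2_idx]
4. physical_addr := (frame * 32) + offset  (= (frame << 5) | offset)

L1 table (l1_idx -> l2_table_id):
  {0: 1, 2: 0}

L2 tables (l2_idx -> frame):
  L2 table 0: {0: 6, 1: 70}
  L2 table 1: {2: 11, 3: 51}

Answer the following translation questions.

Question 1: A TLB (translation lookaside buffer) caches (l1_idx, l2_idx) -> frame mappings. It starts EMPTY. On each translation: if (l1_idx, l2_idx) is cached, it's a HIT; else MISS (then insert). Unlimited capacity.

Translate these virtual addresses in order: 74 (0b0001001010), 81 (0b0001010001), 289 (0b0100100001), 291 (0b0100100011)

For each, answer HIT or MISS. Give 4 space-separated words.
Answer: MISS HIT MISS HIT

Derivation:
vaddr=74: (0,2) not in TLB -> MISS, insert
vaddr=81: (0,2) in TLB -> HIT
vaddr=289: (2,1) not in TLB -> MISS, insert
vaddr=291: (2,1) in TLB -> HIT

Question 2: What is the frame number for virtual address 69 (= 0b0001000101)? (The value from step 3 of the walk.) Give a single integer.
Answer: 11

Derivation:
vaddr = 69: l1_idx=0, l2_idx=2
L1[0] = 1; L2[1][2] = 11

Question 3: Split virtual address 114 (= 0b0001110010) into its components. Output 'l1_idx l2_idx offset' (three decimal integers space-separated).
Answer: 0 3 18

Derivation:
vaddr = 114 = 0b0001110010
  top 3 bits -> l1_idx = 0
  next 2 bits -> l2_idx = 3
  bottom 5 bits -> offset = 18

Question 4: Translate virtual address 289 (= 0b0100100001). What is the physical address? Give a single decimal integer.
vaddr = 289 = 0b0100100001
Split: l1_idx=2, l2_idx=1, offset=1
L1[2] = 0
L2[0][1] = 70
paddr = 70 * 32 + 1 = 2241

Answer: 2241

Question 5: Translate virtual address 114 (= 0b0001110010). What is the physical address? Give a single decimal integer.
Answer: 1650

Derivation:
vaddr = 114 = 0b0001110010
Split: l1_idx=0, l2_idx=3, offset=18
L1[0] = 1
L2[1][3] = 51
paddr = 51 * 32 + 18 = 1650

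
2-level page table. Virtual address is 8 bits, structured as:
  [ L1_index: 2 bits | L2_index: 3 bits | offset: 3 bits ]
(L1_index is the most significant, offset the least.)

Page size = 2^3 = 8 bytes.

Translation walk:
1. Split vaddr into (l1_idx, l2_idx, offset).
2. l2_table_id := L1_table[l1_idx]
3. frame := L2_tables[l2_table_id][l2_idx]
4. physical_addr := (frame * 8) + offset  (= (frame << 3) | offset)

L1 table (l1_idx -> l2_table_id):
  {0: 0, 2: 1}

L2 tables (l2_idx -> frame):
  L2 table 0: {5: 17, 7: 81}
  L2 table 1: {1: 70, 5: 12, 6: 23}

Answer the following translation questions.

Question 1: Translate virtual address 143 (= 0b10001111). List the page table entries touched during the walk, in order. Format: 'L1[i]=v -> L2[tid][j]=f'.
Answer: L1[2]=1 -> L2[1][1]=70

Derivation:
vaddr = 143 = 0b10001111
Split: l1_idx=2, l2_idx=1, offset=7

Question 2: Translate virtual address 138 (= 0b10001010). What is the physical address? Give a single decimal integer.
vaddr = 138 = 0b10001010
Split: l1_idx=2, l2_idx=1, offset=2
L1[2] = 1
L2[1][1] = 70
paddr = 70 * 8 + 2 = 562

Answer: 562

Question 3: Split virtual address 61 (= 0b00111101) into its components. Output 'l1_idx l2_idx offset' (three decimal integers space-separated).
Answer: 0 7 5

Derivation:
vaddr = 61 = 0b00111101
  top 2 bits -> l1_idx = 0
  next 3 bits -> l2_idx = 7
  bottom 3 bits -> offset = 5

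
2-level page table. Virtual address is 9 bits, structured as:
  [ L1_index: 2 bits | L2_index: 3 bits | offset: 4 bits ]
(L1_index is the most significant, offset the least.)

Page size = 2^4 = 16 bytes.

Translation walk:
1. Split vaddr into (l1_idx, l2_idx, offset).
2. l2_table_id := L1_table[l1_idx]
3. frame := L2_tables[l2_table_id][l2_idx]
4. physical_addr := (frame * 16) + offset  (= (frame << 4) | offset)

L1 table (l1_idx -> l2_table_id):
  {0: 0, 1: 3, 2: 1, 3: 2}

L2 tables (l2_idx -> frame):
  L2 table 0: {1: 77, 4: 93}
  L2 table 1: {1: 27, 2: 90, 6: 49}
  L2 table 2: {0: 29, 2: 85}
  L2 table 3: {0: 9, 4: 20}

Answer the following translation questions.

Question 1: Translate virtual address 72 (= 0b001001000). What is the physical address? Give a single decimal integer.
vaddr = 72 = 0b001001000
Split: l1_idx=0, l2_idx=4, offset=8
L1[0] = 0
L2[0][4] = 93
paddr = 93 * 16 + 8 = 1496

Answer: 1496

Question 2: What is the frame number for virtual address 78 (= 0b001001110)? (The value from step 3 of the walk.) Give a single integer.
vaddr = 78: l1_idx=0, l2_idx=4
L1[0] = 0; L2[0][4] = 93

Answer: 93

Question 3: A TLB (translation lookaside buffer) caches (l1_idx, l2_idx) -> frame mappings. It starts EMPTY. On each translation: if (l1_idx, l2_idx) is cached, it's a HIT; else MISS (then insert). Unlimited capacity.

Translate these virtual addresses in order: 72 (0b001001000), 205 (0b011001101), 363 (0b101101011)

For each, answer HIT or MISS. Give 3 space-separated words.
vaddr=72: (0,4) not in TLB -> MISS, insert
vaddr=205: (1,4) not in TLB -> MISS, insert
vaddr=363: (2,6) not in TLB -> MISS, insert

Answer: MISS MISS MISS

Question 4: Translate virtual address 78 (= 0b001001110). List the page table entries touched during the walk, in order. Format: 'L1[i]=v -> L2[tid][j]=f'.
Answer: L1[0]=0 -> L2[0][4]=93

Derivation:
vaddr = 78 = 0b001001110
Split: l1_idx=0, l2_idx=4, offset=14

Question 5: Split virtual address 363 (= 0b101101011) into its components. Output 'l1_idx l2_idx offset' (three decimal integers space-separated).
Answer: 2 6 11

Derivation:
vaddr = 363 = 0b101101011
  top 2 bits -> l1_idx = 2
  next 3 bits -> l2_idx = 6
  bottom 4 bits -> offset = 11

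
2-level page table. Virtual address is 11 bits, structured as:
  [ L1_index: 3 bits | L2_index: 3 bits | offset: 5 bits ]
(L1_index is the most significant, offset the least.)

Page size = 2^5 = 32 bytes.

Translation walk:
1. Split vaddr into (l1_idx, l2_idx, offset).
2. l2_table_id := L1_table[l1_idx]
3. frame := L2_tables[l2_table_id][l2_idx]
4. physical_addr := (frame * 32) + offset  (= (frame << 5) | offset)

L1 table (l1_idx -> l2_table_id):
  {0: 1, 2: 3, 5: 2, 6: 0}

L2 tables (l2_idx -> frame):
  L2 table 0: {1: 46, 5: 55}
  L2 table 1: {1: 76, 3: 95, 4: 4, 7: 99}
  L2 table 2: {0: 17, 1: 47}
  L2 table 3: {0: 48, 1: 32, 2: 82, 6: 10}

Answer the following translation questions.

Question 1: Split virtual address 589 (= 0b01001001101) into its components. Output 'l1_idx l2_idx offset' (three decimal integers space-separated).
Answer: 2 2 13

Derivation:
vaddr = 589 = 0b01001001101
  top 3 bits -> l1_idx = 2
  next 3 bits -> l2_idx = 2
  bottom 5 bits -> offset = 13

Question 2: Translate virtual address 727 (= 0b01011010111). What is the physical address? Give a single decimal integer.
Answer: 343

Derivation:
vaddr = 727 = 0b01011010111
Split: l1_idx=2, l2_idx=6, offset=23
L1[2] = 3
L2[3][6] = 10
paddr = 10 * 32 + 23 = 343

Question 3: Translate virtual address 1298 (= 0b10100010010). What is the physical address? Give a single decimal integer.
vaddr = 1298 = 0b10100010010
Split: l1_idx=5, l2_idx=0, offset=18
L1[5] = 2
L2[2][0] = 17
paddr = 17 * 32 + 18 = 562

Answer: 562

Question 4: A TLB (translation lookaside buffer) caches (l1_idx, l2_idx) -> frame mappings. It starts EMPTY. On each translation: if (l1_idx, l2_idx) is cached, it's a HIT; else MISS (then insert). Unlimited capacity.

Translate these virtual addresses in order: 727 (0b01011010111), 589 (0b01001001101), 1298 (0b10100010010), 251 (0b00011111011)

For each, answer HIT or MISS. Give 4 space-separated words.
Answer: MISS MISS MISS MISS

Derivation:
vaddr=727: (2,6) not in TLB -> MISS, insert
vaddr=589: (2,2) not in TLB -> MISS, insert
vaddr=1298: (5,0) not in TLB -> MISS, insert
vaddr=251: (0,7) not in TLB -> MISS, insert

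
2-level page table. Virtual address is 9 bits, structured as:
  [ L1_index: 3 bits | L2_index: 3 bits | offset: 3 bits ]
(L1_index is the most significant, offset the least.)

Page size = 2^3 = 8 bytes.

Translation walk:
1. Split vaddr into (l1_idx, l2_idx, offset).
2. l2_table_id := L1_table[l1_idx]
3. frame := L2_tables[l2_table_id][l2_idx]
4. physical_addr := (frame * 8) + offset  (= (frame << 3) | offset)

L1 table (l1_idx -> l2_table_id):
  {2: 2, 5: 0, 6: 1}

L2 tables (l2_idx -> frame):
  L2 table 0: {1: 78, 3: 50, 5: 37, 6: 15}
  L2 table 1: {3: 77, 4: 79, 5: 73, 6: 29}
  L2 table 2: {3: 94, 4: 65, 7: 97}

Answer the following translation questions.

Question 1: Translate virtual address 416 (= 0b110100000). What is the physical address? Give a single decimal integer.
vaddr = 416 = 0b110100000
Split: l1_idx=6, l2_idx=4, offset=0
L1[6] = 1
L2[1][4] = 79
paddr = 79 * 8 + 0 = 632

Answer: 632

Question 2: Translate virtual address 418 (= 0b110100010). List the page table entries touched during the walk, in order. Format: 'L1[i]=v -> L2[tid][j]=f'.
Answer: L1[6]=1 -> L2[1][4]=79

Derivation:
vaddr = 418 = 0b110100010
Split: l1_idx=6, l2_idx=4, offset=2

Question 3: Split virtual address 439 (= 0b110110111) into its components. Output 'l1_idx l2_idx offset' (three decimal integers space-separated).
Answer: 6 6 7

Derivation:
vaddr = 439 = 0b110110111
  top 3 bits -> l1_idx = 6
  next 3 bits -> l2_idx = 6
  bottom 3 bits -> offset = 7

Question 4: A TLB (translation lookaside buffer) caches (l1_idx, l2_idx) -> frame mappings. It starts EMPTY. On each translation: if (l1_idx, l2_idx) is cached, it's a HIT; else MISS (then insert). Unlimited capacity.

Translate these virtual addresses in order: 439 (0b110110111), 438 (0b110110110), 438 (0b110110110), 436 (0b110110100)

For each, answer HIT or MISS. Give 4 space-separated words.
vaddr=439: (6,6) not in TLB -> MISS, insert
vaddr=438: (6,6) in TLB -> HIT
vaddr=438: (6,6) in TLB -> HIT
vaddr=436: (6,6) in TLB -> HIT

Answer: MISS HIT HIT HIT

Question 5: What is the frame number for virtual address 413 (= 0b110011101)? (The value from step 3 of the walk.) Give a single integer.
Answer: 77

Derivation:
vaddr = 413: l1_idx=6, l2_idx=3
L1[6] = 1; L2[1][3] = 77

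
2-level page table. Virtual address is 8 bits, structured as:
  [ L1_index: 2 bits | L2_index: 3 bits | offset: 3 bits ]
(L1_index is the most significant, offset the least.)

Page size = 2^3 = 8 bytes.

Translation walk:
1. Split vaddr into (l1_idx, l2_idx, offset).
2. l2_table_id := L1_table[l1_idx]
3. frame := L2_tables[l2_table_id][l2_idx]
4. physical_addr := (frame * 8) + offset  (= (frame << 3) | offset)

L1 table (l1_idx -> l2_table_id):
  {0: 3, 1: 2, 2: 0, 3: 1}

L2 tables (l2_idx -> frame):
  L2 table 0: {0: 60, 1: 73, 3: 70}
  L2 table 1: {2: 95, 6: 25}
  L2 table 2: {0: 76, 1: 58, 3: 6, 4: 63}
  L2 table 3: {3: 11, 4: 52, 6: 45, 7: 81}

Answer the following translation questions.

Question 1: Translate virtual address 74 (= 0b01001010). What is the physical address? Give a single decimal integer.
vaddr = 74 = 0b01001010
Split: l1_idx=1, l2_idx=1, offset=2
L1[1] = 2
L2[2][1] = 58
paddr = 58 * 8 + 2 = 466

Answer: 466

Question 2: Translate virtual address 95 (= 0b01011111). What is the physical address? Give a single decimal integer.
vaddr = 95 = 0b01011111
Split: l1_idx=1, l2_idx=3, offset=7
L1[1] = 2
L2[2][3] = 6
paddr = 6 * 8 + 7 = 55

Answer: 55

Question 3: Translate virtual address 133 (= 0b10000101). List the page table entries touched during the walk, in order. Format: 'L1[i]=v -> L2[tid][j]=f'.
Answer: L1[2]=0 -> L2[0][0]=60

Derivation:
vaddr = 133 = 0b10000101
Split: l1_idx=2, l2_idx=0, offset=5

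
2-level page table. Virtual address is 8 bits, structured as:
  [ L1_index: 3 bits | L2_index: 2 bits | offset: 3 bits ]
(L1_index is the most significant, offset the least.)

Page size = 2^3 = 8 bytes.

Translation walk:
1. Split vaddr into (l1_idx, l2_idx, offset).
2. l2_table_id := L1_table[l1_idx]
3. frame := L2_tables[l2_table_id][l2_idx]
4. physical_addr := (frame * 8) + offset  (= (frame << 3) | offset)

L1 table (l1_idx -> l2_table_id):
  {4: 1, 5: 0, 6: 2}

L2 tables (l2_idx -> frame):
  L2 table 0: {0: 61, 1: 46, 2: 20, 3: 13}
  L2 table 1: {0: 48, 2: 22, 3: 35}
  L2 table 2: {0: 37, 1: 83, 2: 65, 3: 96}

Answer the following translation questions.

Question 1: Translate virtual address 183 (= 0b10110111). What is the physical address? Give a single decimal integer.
vaddr = 183 = 0b10110111
Split: l1_idx=5, l2_idx=2, offset=7
L1[5] = 0
L2[0][2] = 20
paddr = 20 * 8 + 7 = 167

Answer: 167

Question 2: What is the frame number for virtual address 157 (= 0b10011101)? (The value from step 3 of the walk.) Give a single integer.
vaddr = 157: l1_idx=4, l2_idx=3
L1[4] = 1; L2[1][3] = 35

Answer: 35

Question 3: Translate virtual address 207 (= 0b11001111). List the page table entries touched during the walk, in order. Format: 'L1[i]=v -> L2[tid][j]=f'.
vaddr = 207 = 0b11001111
Split: l1_idx=6, l2_idx=1, offset=7

Answer: L1[6]=2 -> L2[2][1]=83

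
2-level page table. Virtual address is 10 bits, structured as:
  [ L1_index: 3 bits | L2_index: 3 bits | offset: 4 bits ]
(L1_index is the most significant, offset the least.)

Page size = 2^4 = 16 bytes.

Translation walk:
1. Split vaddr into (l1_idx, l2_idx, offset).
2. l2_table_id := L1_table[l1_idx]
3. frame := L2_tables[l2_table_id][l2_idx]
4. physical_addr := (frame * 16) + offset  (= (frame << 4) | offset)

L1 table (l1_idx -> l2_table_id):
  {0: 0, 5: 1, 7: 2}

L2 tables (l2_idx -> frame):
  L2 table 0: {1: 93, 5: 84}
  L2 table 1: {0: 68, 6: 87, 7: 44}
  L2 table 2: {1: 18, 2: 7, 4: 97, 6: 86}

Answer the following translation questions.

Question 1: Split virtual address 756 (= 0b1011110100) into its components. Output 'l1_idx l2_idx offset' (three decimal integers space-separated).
vaddr = 756 = 0b1011110100
  top 3 bits -> l1_idx = 5
  next 3 bits -> l2_idx = 7
  bottom 4 bits -> offset = 4

Answer: 5 7 4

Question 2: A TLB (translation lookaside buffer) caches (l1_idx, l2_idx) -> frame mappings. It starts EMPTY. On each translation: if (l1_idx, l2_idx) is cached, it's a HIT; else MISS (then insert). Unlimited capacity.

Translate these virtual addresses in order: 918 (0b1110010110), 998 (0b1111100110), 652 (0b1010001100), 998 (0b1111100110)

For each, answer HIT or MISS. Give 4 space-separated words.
Answer: MISS MISS MISS HIT

Derivation:
vaddr=918: (7,1) not in TLB -> MISS, insert
vaddr=998: (7,6) not in TLB -> MISS, insert
vaddr=652: (5,0) not in TLB -> MISS, insert
vaddr=998: (7,6) in TLB -> HIT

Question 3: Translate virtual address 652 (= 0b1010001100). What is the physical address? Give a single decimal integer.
Answer: 1100

Derivation:
vaddr = 652 = 0b1010001100
Split: l1_idx=5, l2_idx=0, offset=12
L1[5] = 1
L2[1][0] = 68
paddr = 68 * 16 + 12 = 1100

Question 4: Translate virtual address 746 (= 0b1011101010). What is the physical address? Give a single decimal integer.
vaddr = 746 = 0b1011101010
Split: l1_idx=5, l2_idx=6, offset=10
L1[5] = 1
L2[1][6] = 87
paddr = 87 * 16 + 10 = 1402

Answer: 1402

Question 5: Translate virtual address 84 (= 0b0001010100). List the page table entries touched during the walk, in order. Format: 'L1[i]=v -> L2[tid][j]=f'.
Answer: L1[0]=0 -> L2[0][5]=84

Derivation:
vaddr = 84 = 0b0001010100
Split: l1_idx=0, l2_idx=5, offset=4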